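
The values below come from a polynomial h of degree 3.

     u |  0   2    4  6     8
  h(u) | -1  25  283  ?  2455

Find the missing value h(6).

1013

The 4 known points determine the degree-3 polynomial uniquely.
Write h(u) = au^3 + bu^2 + cu + d. Substituting each data point gives a linear system:
  d = -1
  8a + 4b + 2c + d = 25
  64a + 16b + 4c + d = 283
  512a + 64b + 8c + d = 2455
Solving the system yields a = 5, b = -1, c = -5, d = -1.
So h(u) = 5u³ - u² - 5u - 1.
Then h(6) = 1013.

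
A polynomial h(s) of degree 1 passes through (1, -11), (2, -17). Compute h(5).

-35

Using the Lagrange interpolation formula with nodes 1, 2:
  L_0(s) = (s - 2) / -1
  L_1(s) = (s - 1) / 1
Then h(s) = -11·L_0(s) - 17·L_1(s).
Expanding and collecting terms gives h(s) = -6s - 5.
Evaluating at s = 5: h(5) = -35.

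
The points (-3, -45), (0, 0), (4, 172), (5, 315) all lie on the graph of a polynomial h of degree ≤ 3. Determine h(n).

Using the Lagrange interpolation formula with nodes -3, 0, 4, 5:
  L_0(n) = n(n - 4)(n - 5) / -168
  L_1(n) = (n + 3)(n - 4)(n - 5) / 60
  L_2(n) = (n + 3)n(n - 5) / -28
  L_3(n) = (n + 3)n(n - 4) / 40
Then h(n) = -45·L_0(n) + 0·L_1(n) + 172·L_2(n) + 315·L_3(n).
Expanding and collecting terms gives h(n) = 2n³ + 2n² + 3n.
Check: h(4) = 172. ✓

h(n) = 2n^3 + 2n^2 + 3n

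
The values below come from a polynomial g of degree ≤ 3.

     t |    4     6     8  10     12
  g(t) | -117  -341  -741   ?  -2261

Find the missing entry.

-1365

The 4 known points determine the degree-3 polynomial uniquely.
Write g(t) = at^3 + bt^2 + ct + d. Substituting each data point gives a linear system:
  64a + 16b + 4c + d = -117
  216a + 36b + 6c + d = -341
  512a + 64b + 8c + d = -741
  1728a + 144b + 12c + d = -2261
Solving the system yields a = -1, b = -4, c = 4, d = -5.
So g(t) = -t³ - 4t² + 4t - 5.
Then g(10) = -1365.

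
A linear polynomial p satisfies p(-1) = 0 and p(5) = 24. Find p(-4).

-12

Write p(u) = au + b. Substituting each data point gives a linear system:
  -a + b = 0
  5a + b = 24
Solving the system yields a = 4, b = 4.
So p(u) = 4u + 4.
Then p(-4) = -12.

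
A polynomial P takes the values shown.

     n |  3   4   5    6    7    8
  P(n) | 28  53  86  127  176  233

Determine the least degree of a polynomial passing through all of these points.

2

Forward differences of the values at n = 3, 4, 5, 6, 7, 8:
  P  : 28  53  86  127  176  233
  Δ  : 25  33  41  49  57
  Δ^2: 8  8  8  8
  Δ^3: 0  0  0
  Δ^4: 0  0
  Δ^5: 0
The second differences are constant (8) and nonzero, while all higher differences vanish, so the minimal degree is 2.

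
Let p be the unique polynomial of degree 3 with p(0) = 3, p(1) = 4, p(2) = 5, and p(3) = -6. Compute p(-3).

Write p(t) = at^3 + bt^2 + ct + d. Substituting each data point gives a linear system:
  d = 3
  a + b + c + d = 4
  8a + 4b + 2c + d = 5
  27a + 9b + 3c + d = -6
Solving the system yields a = -2, b = 6, c = -3, d = 3.
So p(t) = -2t³ + 6t² - 3t + 3.
Then p(-3) = 120.

120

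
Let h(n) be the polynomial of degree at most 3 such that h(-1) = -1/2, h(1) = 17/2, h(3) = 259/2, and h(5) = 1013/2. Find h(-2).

-8

Using the Lagrange interpolation formula with nodes -1, 1, 3, 5:
  L_0(n) = (n - 1)(n - 3)(n - 5) / -48
  L_1(n) = (n + 1)(n - 3)(n - 5) / 16
  L_2(n) = (n + 1)(n - 1)(n - 5) / -16
  L_3(n) = (n + 1)(n - 1)(n - 3) / 48
Then h(n) = -1/2·L_0(n) + 17/2·L_1(n) + 259/2·L_2(n) + 1013/2·L_3(n).
Expanding and collecting terms gives h(n) = 3n^3 + 5n^2 + (3/2)n - 1.
Evaluating at n = -2: h(-2) = -8.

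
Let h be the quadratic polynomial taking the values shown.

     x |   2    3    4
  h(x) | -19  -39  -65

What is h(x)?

Using the Lagrange interpolation formula with nodes 2, 3, 4:
  L_0(x) = (x - 3)(x - 4) / 2
  L_1(x) = (x - 2)(x - 4) / -1
  L_2(x) = (x - 2)(x - 3) / 2
Then h(x) = -19·L_0(x) - 39·L_1(x) - 65·L_2(x).
Expanding and collecting terms gives h(x) = -3x² - 5x + 3.
Check: h(3) = -39. ✓

h(x) = -3x^2 - 5x + 3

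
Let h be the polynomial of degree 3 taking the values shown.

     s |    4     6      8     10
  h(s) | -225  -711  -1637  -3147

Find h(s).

h(s) = -3s^3 - s^2 - 5s + 3

Write h(s) = as^3 + bs^2 + cs + d. Substituting each data point gives a linear system:
  64a + 16b + 4c + d = -225
  216a + 36b + 6c + d = -711
  512a + 64b + 8c + d = -1637
  1000a + 100b + 10c + d = -3147
Solving the system yields a = -3, b = -1, c = -5, d = 3.
So h(s) = -3s^3 - s^2 - 5s + 3.
Check: h(4) = -225. ✓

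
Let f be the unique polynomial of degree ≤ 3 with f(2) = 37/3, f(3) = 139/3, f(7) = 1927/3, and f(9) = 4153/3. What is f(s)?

f(s) = 2s^3 - s^2 + s - 5/3

Using the Lagrange interpolation formula with nodes 2, 3, 7, 9:
  L_0(s) = (s - 3)(s - 7)(s - 9) / -35
  L_1(s) = (s - 2)(s - 7)(s - 9) / 24
  L_2(s) = (s - 2)(s - 3)(s - 9) / -40
  L_3(s) = (s - 2)(s - 3)(s - 7) / 84
Then f(s) = 37/3·L_0(s) + 139/3·L_1(s) + 1927/3·L_2(s) + 4153/3·L_3(s).
Expanding and collecting terms gives f(s) = 2s³ - s² + s - 5/3.
Check: f(7) = 1927/3. ✓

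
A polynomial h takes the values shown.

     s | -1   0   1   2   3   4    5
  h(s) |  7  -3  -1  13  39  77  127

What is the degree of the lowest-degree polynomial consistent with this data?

2

Forward differences of the values at s = -1, 0, 1, 2, 3, 4, 5:
  h  : 7  -3  -1  13  39  77  127
  Δ  : -10  2  14  26  38  50
  Δ^2: 12  12  12  12  12
  Δ^3: 0  0  0  0
  Δ^4: 0  0  0
  Δ^5: 0  0
  Δ^6: 0
The second differences are constant (12) and nonzero, while all higher differences vanish, so the minimal degree is 2.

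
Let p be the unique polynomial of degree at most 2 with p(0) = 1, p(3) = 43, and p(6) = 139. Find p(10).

Using the Lagrange interpolation formula with nodes 0, 3, 6:
  L_0(x) = (x - 3)(x - 6) / 18
  L_1(x) = x(x - 6) / -9
  L_2(x) = x(x - 3) / 18
Then p(x) = 1·L_0(x) + 43·L_1(x) + 139·L_2(x).
Expanding and collecting terms gives p(x) = 3x² + 5x + 1.
Evaluating at x = 10: p(10) = 351.

351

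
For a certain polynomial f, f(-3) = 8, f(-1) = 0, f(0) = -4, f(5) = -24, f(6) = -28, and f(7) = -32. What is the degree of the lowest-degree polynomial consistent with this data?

1

Divided differences on the nodes -3, -1, 0, 5, 6, 7:
  order 0: 8  0  -4  -24  -28  -32
  order 1: -4  -4  -4  -4  -4
  order 2: 0  0  0  0
  order 3: 0  0  0
  order 4: 0  0
  order 5: 0
The order-1 divided differences are all -4 (nonzero) and every higher order vanishes, so the data lies on a polynomial of degree exactly 1.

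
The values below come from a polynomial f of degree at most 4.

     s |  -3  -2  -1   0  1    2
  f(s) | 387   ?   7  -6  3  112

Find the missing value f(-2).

84

On equispaced nodes a degree-4 polynomial has vanishing fifth forward difference, so
  - f(-3) + 5·f(-2) - 10·f(-1) + 10·f(0) - 5·f(1) + f(2) = 0.
Substituting the known values and solving for f(-2):
  5·f(-2) = 420
  f(-2) = 84.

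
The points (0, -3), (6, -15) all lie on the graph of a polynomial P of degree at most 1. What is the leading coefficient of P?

-2

Write P(n) = an + b. Substituting each data point gives a linear system:
  b = -3
  6a + b = -15
Solving the system yields a = -2, b = -3.
So P(n) = -2n - 3.
The leading coefficient is -2.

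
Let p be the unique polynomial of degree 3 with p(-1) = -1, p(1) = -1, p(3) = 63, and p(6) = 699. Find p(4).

179

Write p(s) = as^3 + bs^2 + cs + d. Substituting each data point gives a linear system:
  -a + b - c + d = -1
  a + b + c + d = -1
  27a + 9b + 3c + d = 63
  216a + 36b + 6c + d = 699
Solving the system yields a = 4, b = -4, c = -4, d = 3.
So p(s) = 4s³ - 4s² - 4s + 3.
Then p(4) = 179.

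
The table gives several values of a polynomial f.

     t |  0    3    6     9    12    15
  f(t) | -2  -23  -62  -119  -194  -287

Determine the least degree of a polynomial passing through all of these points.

2

Forward differences of the values at t = 0, 3, 6, 9, 12, 15:
  f  : -2  -23  -62  -119  -194  -287
  Δ  : -21  -39  -57  -75  -93
  Δ^2: -18  -18  -18  -18
  Δ^3: 0  0  0
  Δ^4: 0  0
  Δ^5: 0
The second differences are constant (-18) and nonzero, while all higher differences vanish, so the minimal degree is 2.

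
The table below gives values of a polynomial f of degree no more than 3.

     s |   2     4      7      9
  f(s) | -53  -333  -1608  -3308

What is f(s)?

f(s) = -4s^3 - 5s^2 + 2s - 5

Write f(s) = as^3 + bs^2 + cs + d. Substituting each data point gives a linear system:
  8a + 4b + 2c + d = -53
  64a + 16b + 4c + d = -333
  343a + 49b + 7c + d = -1608
  729a + 81b + 9c + d = -3308
Solving the system yields a = -4, b = -5, c = 2, d = -5.
So f(s) = -4s^3 - 5s^2 + 2s - 5.
Check: f(4) = -333. ✓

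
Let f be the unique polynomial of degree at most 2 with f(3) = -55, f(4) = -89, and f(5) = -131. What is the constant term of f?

-1

Write f(x) = ax^2 + bx + c. Substituting each data point gives a linear system:
  9a + 3b + c = -55
  16a + 4b + c = -89
  25a + 5b + c = -131
Solving the system yields a = -4, b = -6, c = -1.
So f(x) = -4x^2 - 6x - 1.
The constant term is -1.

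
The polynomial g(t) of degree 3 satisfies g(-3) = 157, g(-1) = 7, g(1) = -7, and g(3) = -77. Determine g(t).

g(t) = -4t^3 + 5t^2 - 3t - 5

Write g(t) = at^3 + bt^2 + ct + d. Substituting each data point gives a linear system:
  -27a + 9b - 3c + d = 157
  -a + b - c + d = 7
  a + b + c + d = -7
  27a + 9b + 3c + d = -77
Solving the system yields a = -4, b = 5, c = -3, d = -5.
So g(t) = -4t³ + 5t² - 3t - 5.
Check: g(-3) = 157. ✓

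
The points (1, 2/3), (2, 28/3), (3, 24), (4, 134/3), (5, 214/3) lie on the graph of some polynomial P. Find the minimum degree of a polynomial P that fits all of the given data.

2

Forward differences of the values at x = 1, 2, 3, 4, 5:
  P  : 2/3  28/3  24  134/3  214/3
  Δ  : 26/3  44/3  62/3  80/3
  Δ^2: 6  6  6
  Δ^3: 0  0
  Δ^4: 0
The second differences are constant (6) and nonzero, while all higher differences vanish, so the minimal degree is 2.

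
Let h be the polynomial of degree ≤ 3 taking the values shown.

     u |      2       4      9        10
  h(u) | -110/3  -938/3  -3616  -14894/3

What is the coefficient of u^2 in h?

1/3

Write h(u) = au^3 + bu^2 + cu + d. Substituting each data point gives a linear system:
  8a + 4b + 2c + d = -110/3
  64a + 16b + 4c + d = -938/3
  729a + 81b + 9c + d = -3616
  1000a + 100b + 10c + d = -14894/3
Solving the system yields a = -5, b = 1/3, c = 0, d = 2.
So h(u) = -5u^3 + (1/3)u^2 + 2.
The coefficient of u^2 is 1/3.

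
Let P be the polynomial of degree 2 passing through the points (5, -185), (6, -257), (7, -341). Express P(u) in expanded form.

Write P(u) = au^2 + bu + c. Substituting each data point gives a linear system:
  25a + 5b + c = -185
  36a + 6b + c = -257
  49a + 7b + c = -341
Solving the system yields a = -6, b = -6, c = -5.
So P(u) = -6u^2 - 6u - 5.
Check: P(7) = -341. ✓

P(u) = -6u^2 - 6u - 5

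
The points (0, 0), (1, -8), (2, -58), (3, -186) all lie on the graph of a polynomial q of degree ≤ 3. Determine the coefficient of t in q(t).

1

Write q(t) = at^3 + bt^2 + ct + d. Substituting each data point gives a linear system:
  d = 0
  a + b + c + d = -8
  8a + 4b + 2c + d = -58
  27a + 9b + 3c + d = -186
Solving the system yields a = -6, b = -3, c = 1, d = 0.
So q(t) = -6t³ - 3t² + t.
The coefficient of t is 1.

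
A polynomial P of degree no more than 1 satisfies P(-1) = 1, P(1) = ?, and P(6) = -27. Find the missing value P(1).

The 2 known points determine the degree-1 polynomial uniquely.
Write P(s) = as + b. Substituting each data point gives a linear system:
  -a + b = 1
  6a + b = -27
Solving the system yields a = -4, b = -3.
So P(s) = -4s - 3.
Then P(1) = -7.

-7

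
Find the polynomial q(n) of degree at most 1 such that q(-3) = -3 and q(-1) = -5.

Write q(n) = an + b. Substituting each data point gives a linear system:
  -3a + b = -3
  -a + b = -5
Solving the system yields a = -1, b = -6.
So q(n) = -n - 6.
Check: q(-3) = -3. ✓

q(n) = -n - 6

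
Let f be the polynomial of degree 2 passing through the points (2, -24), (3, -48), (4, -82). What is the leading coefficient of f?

Write f(t) = at^2 + bt + c. Substituting each data point gives a linear system:
  4a + 2b + c = -24
  9a + 3b + c = -48
  16a + 4b + c = -82
Solving the system yields a = -5, b = 1, c = -6.
So f(t) = -5t^2 + t - 6.
The leading coefficient is -5.

-5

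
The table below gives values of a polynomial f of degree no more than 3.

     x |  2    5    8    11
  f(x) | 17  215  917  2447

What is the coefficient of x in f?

2

Write f(x) = ax^3 + bx^2 + cx + d. Substituting each data point gives a linear system:
  8a + 4b + 2c + d = 17
  125a + 25b + 5c + d = 215
  512a + 64b + 8c + d = 917
  1331a + 121b + 11c + d = 2447
Solving the system yields a = 2, b = -2, c = 2, d = 5.
So f(x) = 2x^3 - 2x^2 + 2x + 5.
The coefficient of x is 2.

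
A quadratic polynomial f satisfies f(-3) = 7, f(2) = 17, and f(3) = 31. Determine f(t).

Write f(t) = at^2 + bt + c. Substituting each data point gives a linear system:
  9a - 3b + c = 7
  4a + 2b + c = 17
  9a + 3b + c = 31
Solving the system yields a = 2, b = 4, c = 1.
So f(t) = 2t^2 + 4t + 1.
Check: f(2) = 17. ✓

f(t) = 2t^2 + 4t + 1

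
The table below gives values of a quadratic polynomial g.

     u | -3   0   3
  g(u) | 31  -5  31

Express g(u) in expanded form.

g(u) = 4u^2 - 5

Using the Lagrange interpolation formula with nodes -3, 0, 3:
  L_0(u) = u(u - 3) / 18
  L_1(u) = (u + 3)(u - 3) / -9
  L_2(u) = (u + 3)u / 18
Then g(u) = 31·L_0(u) - 5·L_1(u) + 31·L_2(u).
Expanding and collecting terms gives g(u) = 4u^2 - 5.
Check: g(-3) = 31. ✓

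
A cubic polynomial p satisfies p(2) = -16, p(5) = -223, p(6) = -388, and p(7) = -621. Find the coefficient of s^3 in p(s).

-2

Write p(s) = as^3 + bs^2 + cs + d. Substituting each data point gives a linear system:
  8a + 4b + 2c + d = -16
  125a + 25b + 5c + d = -223
  216a + 36b + 6c + d = -388
  343a + 49b + 7c + d = -621
Solving the system yields a = -2, b = 2, c = -5, d = 2.
So p(s) = -2s^3 + 2s^2 - 5s + 2.
The leading coefficient is -2.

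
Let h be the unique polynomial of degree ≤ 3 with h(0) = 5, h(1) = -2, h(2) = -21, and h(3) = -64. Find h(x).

Using the Lagrange interpolation formula with nodes 0, 1, 2, 3:
  L_0(x) = (x - 1)(x - 2)(x - 3) / -6
  L_1(x) = x(x - 2)(x - 3) / 2
  L_2(x) = x(x - 1)(x - 3) / -2
  L_3(x) = x(x - 1)(x - 2) / 6
Then h(x) = 5·L_0(x) - 2·L_1(x) - 21·L_2(x) - 64·L_3(x).
Expanding and collecting terms gives h(x) = -2x^3 - 5x + 5.
Check: h(2) = -21. ✓

h(x) = -2x^3 - 5x + 5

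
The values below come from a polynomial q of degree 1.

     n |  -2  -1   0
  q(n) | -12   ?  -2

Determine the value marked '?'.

On equispaced nodes a degree-1 polynomial has vanishing second forward difference, so
  q(-2) - 2·q(-1) + q(0) = 0.
Substituting the known values and solving for q(-1):
  -2·q(-1) = 14
  q(-1) = -7.

-7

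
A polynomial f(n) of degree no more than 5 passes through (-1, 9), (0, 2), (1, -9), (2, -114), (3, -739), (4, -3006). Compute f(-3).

Using the Lagrange interpolation formula with nodes -1, 0, 1, 2, 3, 4:
  L_0(n) = n(n - 1)(n - 2)(n - 3)(n - 4) / -120
  L_1(n) = (n + 1)(n - 1)(n - 2)(n - 3)(n - 4) / 24
  L_2(n) = (n + 1)n(n - 2)(n - 3)(n - 4) / -12
  L_3(n) = (n + 1)n(n - 1)(n - 3)(n - 4) / 12
  L_4(n) = (n + 1)n(n - 1)(n - 2)(n - 4) / -24
  L_5(n) = (n + 1)n(n - 1)(n - 2)(n - 3) / 120
Then f(n) = 9·L_0(n) + 2·L_1(n) - 9·L_2(n) - 114·L_3(n) - 739·L_4(n) - 3006·L_5(n).
Expanding and collecting terms gives f(n) = -3n^5 + n^4 - 2n^3 - 3n^2 - 4n + 2.
Evaluating at n = -3: f(-3) = 851.

851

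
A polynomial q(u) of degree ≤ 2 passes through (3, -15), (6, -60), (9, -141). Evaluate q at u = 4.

-26

Write q(u) = au^2 + bu + c. Substituting each data point gives a linear system:
  9a + 3b + c = -15
  36a + 6b + c = -60
  81a + 9b + c = -141
Solving the system yields a = -2, b = 3, c = -6.
So q(u) = -2u^2 + 3u - 6.
Then q(4) = -26.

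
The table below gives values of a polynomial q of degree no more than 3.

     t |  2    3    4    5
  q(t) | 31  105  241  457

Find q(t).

q(t) = 3t^3 + 4t^2 - 3t - 3

Write q(t) = at^3 + bt^2 + ct + d. Substituting each data point gives a linear system:
  8a + 4b + 2c + d = 31
  27a + 9b + 3c + d = 105
  64a + 16b + 4c + d = 241
  125a + 25b + 5c + d = 457
Solving the system yields a = 3, b = 4, c = -3, d = -3.
So q(t) = 3t³ + 4t² - 3t - 3.
Check: q(5) = 457. ✓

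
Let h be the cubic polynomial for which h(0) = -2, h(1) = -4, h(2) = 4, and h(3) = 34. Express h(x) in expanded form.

h(x) = 2x^3 - x^2 - 3x - 2

Write h(x) = ax^3 + bx^2 + cx + d. Substituting each data point gives a linear system:
  d = -2
  a + b + c + d = -4
  8a + 4b + 2c + d = 4
  27a + 9b + 3c + d = 34
Solving the system yields a = 2, b = -1, c = -3, d = -2.
So h(x) = 2x³ - x² - 3x - 2.
Check: h(1) = -4. ✓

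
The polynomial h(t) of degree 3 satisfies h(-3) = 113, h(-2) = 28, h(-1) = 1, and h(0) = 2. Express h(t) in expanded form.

h(t) = -5t^3 - t^2 + 5t + 2

Write h(t) = at^3 + bt^2 + ct + d. Substituting each data point gives a linear system:
  -27a + 9b - 3c + d = 113
  -8a + 4b - 2c + d = 28
  -a + b - c + d = 1
  d = 2
Solving the system yields a = -5, b = -1, c = 5, d = 2.
So h(t) = -5t^3 - t^2 + 5t + 2.
Check: h(0) = 2. ✓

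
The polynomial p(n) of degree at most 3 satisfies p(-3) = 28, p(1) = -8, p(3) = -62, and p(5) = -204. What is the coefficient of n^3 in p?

Write p(n) = an^3 + bn^2 + cn + d. Substituting each data point gives a linear system:
  -27a + 9b - 3c + d = 28
  a + b + c + d = -8
  27a + 9b + 3c + d = -62
  125a + 25b + 5c + d = -204
Solving the system yields a = -1, b = -2, c = -6, d = 1.
So p(n) = -n^3 - 2n^2 - 6n + 1.
The leading coefficient is -1.

-1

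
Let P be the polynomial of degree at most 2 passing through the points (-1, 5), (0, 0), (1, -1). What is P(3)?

Using the Lagrange interpolation formula with nodes -1, 0, 1:
  L_0(t) = t(t - 1) / 2
  L_1(t) = (t + 1)(t - 1) / -1
  L_2(t) = (t + 1)t / 2
Then P(t) = 5·L_0(t) + 0·L_1(t) - 1·L_2(t).
Expanding and collecting terms gives P(t) = 2t² - 3t.
Evaluating at t = 3: P(3) = 9.

9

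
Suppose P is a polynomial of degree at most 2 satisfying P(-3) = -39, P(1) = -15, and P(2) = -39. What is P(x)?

Write P(x) = ax^2 + bx + c. Substituting each data point gives a linear system:
  9a - 3b + c = -39
  a + b + c = -15
  4a + 2b + c = -39
Solving the system yields a = -6, b = -6, c = -3.
So P(x) = -6x^2 - 6x - 3.
Check: P(-3) = -39. ✓

P(x) = -6x^2 - 6x - 3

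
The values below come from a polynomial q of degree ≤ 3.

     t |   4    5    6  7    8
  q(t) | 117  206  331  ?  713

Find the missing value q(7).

On equispaced nodes a degree-3 polynomial has vanishing fourth forward difference, so
  q(4) - 4·q(5) + 6·q(6) - 4·q(7) + q(8) = 0.
Substituting the known values and solving for q(7):
  -4·q(7) = -1992
  q(7) = 498.

498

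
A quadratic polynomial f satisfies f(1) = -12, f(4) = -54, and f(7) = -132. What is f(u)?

Write f(u) = au^2 + bu + c. Substituting each data point gives a linear system:
  a + b + c = -12
  16a + 4b + c = -54
  49a + 7b + c = -132
Solving the system yields a = -2, b = -4, c = -6.
So f(u) = -2u^2 - 4u - 6.
Check: f(7) = -132. ✓

f(u) = -2u^2 - 4u - 6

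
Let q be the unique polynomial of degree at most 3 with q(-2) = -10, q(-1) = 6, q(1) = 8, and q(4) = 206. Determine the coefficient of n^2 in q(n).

Write q(n) = an^3 + bn^2 + cn + d. Substituting each data point gives a linear system:
  -8a + 4b - 2c + d = -10
  -a + b - c + d = 6
  a + b + c + d = 8
  64a + 16b + 4c + d = 206
Solving the system yields a = 3, b = 1, c = -2, d = 6.
So q(n) = 3n³ + n² - 2n + 6.
The coefficient of n^2 is 1.

1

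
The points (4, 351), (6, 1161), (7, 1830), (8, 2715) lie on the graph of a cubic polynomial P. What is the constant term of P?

3

Write P(n) = an^3 + bn^2 + cn + d. Substituting each data point gives a linear system:
  64a + 16b + 4c + d = 351
  216a + 36b + 6c + d = 1161
  343a + 49b + 7c + d = 1830
  512a + 64b + 8c + d = 2715
Solving the system yields a = 5, b = 3, c = -5, d = 3.
So P(n) = 5n³ + 3n² - 5n + 3.
The constant term is 3.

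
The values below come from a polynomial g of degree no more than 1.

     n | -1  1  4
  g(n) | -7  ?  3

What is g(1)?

The 2 known points determine the degree-1 polynomial uniquely.
Write g(n) = an + b. Substituting each data point gives a linear system:
  -a + b = -7
  4a + b = 3
Solving the system yields a = 2, b = -5.
So g(n) = 2n - 5.
Then g(1) = -3.

-3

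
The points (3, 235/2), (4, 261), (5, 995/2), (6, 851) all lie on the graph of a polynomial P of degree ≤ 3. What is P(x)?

P(x) = 4x^3 - (3/2)x^2 + 6x + 5

Using the Lagrange interpolation formula with nodes 3, 4, 5, 6:
  L_0(x) = (x - 4)(x - 5)(x - 6) / -6
  L_1(x) = (x - 3)(x - 5)(x - 6) / 2
  L_2(x) = (x - 3)(x - 4)(x - 6) / -2
  L_3(x) = (x - 3)(x - 4)(x - 5) / 6
Then P(x) = 235/2·L_0(x) + 261·L_1(x) + 995/2·L_2(x) + 851·L_3(x).
Expanding and collecting terms gives P(x) = 4x^3 - (3/2)x^2 + 6x + 5.
Check: P(5) = 995/2. ✓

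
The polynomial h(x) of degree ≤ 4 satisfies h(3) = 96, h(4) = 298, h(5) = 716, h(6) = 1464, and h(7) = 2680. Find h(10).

10876

Forward differences of the values at x = 3, 4, 5, 6, 7:
  h  : 96  298  716  1464  2680
  Δ  : 202  418  748  1216
  Δ^2: 216  330  468
  Δ^3: 114  138
  Δ^4: 24
The fourth differences are constant, confirming degree 4.
Interpolating (Newton forward form) and evaluating at x = 10 gives h(10) = 10876.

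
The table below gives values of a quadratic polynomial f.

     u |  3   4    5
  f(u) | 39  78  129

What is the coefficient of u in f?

-3

Write f(u) = au^2 + bu + c. Substituting each data point gives a linear system:
  9a + 3b + c = 39
  16a + 4b + c = 78
  25a + 5b + c = 129
Solving the system yields a = 6, b = -3, c = -6.
So f(u) = 6u^2 - 3u - 6.
The coefficient of u is -3.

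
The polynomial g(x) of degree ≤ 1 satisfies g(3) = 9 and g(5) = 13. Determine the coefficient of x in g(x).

2

Write g(x) = ax + b. Substituting each data point gives a linear system:
  3a + b = 9
  5a + b = 13
Solving the system yields a = 2, b = 3.
So g(x) = 2x + 3.
The leading coefficient is 2.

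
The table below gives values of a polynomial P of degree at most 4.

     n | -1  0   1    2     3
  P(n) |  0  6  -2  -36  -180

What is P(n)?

Write P(n) = an^4 + bn^3 + cn^2 + dn + e. Substituting each data point gives a linear system:
  a - b + c - d + e = 0
  e = 6
  a + b + c + d + e = -2
  16a + 8b + 4c + 2d + e = -36
  81a + 27b + 9c + 3d + e = -180
Solving the system yields a = -3, b = 4, c = -4, d = -5, e = 6.
So P(n) = -3n^4 + 4n^3 - 4n^2 - 5n + 6.
Check: P(0) = 6. ✓

P(n) = -3n^4 + 4n^3 - 4n^2 - 5n + 6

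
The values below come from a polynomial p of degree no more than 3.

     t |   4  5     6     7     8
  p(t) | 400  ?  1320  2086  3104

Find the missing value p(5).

The 4 known points determine the degree-3 polynomial uniquely.
Write p(t) = at^3 + bt^2 + ct + d. Substituting each data point gives a linear system:
  64a + 16b + 4c + d = 400
  216a + 36b + 6c + d = 1320
  343a + 49b + 7c + d = 2086
  512a + 64b + 8c + d = 3104
Solving the system yields a = 6, b = 0, c = 4, d = 0.
So p(t) = 6t^3 + 4t.
Then p(5) = 770.

770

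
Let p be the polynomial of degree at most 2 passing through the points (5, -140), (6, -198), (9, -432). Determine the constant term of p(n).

0

Write p(n) = an^2 + bn + c. Substituting each data point gives a linear system:
  25a + 5b + c = -140
  36a + 6b + c = -198
  81a + 9b + c = -432
Solving the system yields a = -5, b = -3, c = 0.
So p(n) = -5n^2 - 3n.
The constant term is 0.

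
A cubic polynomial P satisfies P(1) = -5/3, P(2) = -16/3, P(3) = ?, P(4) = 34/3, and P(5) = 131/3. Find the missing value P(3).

-3

On equispaced nodes a degree-3 polynomial has vanishing fourth forward difference, so
  P(1) - 4·P(2) + 6·P(3) - 4·P(4) + P(5) = 0.
Substituting the known values and solving for P(3):
  6·P(3) = -18
  P(3) = -3.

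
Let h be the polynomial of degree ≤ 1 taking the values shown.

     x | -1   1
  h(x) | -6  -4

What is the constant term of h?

Write h(x) = ax + b. Substituting each data point gives a linear system:
  -a + b = -6
  a + b = -4
Solving the system yields a = 1, b = -5.
So h(x) = x - 5.
The constant term is -5.

-5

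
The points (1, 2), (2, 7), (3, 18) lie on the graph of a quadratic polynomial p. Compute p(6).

Write p(s) = as^2 + bs + c. Substituting each data point gives a linear system:
  a + b + c = 2
  4a + 2b + c = 7
  9a + 3b + c = 18
Solving the system yields a = 3, b = -4, c = 3.
So p(s) = 3s^2 - 4s + 3.
Then p(6) = 87.

87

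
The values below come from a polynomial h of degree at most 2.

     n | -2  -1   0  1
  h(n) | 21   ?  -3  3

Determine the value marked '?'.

The 3 known points determine the degree-2 polynomial uniquely.
Write h(n) = an^2 + bn + c. Substituting each data point gives a linear system:
  4a - 2b + c = 21
  c = -3
  a + b + c = 3
Solving the system yields a = 6, b = 0, c = -3.
So h(n) = 6n^2 - 3.
Then h(-1) = 3.

3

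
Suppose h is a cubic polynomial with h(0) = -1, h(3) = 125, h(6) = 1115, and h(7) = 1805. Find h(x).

Write h(x) = ax^3 + bx^2 + cx + d. Substituting each data point gives a linear system:
  d = -1
  27a + 9b + 3c + d = 125
  216a + 36b + 6c + d = 1115
  343a + 49b + 7c + d = 1805
Solving the system yields a = 6, b = -6, c = 6, d = -1.
So h(x) = 6x³ - 6x² + 6x - 1.
Check: h(3) = 125. ✓

h(x) = 6x^3 - 6x^2 + 6x - 1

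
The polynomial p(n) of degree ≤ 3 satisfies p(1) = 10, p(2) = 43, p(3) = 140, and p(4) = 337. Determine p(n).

Write p(n) = an^3 + bn^2 + cn + d. Substituting each data point gives a linear system:
  a + b + c + d = 10
  8a + 4b + 2c + d = 43
  27a + 9b + 3c + d = 140
  64a + 16b + 4c + d = 337
Solving the system yields a = 6, b = -4, c = 3, d = 5.
So p(n) = 6n³ - 4n² + 3n + 5.
Check: p(1) = 10. ✓

p(n) = 6n^3 - 4n^2 + 3n + 5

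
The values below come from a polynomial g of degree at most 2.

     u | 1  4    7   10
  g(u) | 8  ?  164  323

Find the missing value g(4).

59

The 3 known points determine the degree-2 polynomial uniquely.
Write g(u) = au^2 + bu + c. Substituting each data point gives a linear system:
  a + b + c = 8
  49a + 7b + c = 164
  100a + 10b + c = 323
Solving the system yields a = 3, b = 2, c = 3.
So g(u) = 3u^2 + 2u + 3.
Then g(4) = 59.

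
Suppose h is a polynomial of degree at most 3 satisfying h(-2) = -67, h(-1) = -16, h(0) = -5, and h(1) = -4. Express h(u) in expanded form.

h(u) = 5u^3 - 5u^2 + u - 5

Using the Lagrange interpolation formula with nodes -2, -1, 0, 1:
  L_0(u) = (u + 1)u(u - 1) / -6
  L_1(u) = (u + 2)u(u - 1) / 2
  L_2(u) = (u + 2)(u + 1)(u - 1) / -2
  L_3(u) = (u + 2)(u + 1)u / 6
Then h(u) = -67·L_0(u) - 16·L_1(u) - 5·L_2(u) - 4·L_3(u).
Expanding and collecting terms gives h(u) = 5u³ - 5u² + u - 5.
Check: h(-2) = -67. ✓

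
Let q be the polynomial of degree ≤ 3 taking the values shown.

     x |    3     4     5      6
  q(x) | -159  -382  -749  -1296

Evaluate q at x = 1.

Using the Lagrange interpolation formula with nodes 3, 4, 5, 6:
  L_0(x) = (x - 4)(x - 5)(x - 6) / -6
  L_1(x) = (x - 3)(x - 5)(x - 6) / 2
  L_2(x) = (x - 3)(x - 4)(x - 6) / -2
  L_3(x) = (x - 3)(x - 4)(x - 5) / 6
Then q(x) = -159·L_0(x) - 382·L_1(x) - 749·L_2(x) - 1296·L_3(x).
Expanding and collecting terms gives q(x) = -6x^3 - x + 6.
Evaluating at x = 1: q(1) = -1.

-1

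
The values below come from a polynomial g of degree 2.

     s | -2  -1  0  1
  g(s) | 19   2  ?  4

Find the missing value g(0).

-3

On equispaced nodes a degree-2 polynomial has vanishing third forward difference, so
  - g(-2) + 3·g(-1) - 3·g(0) + g(1) = 0.
Substituting the known values and solving for g(0):
  -3·g(0) = 9
  g(0) = -3.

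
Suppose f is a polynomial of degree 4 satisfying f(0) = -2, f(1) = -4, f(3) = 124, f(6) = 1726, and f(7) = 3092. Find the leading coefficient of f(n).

Write f(n) = an^4 + bn^3 + cn^2 + dn + e. Substituting each data point gives a linear system:
  e = -2
  a + b + c + d + e = -4
  81a + 27b + 9c + 3d + e = 124
  1296a + 216b + 36c + 6d + e = 1726
  2401a + 343b + 49c + 7d + e = 3092
Solving the system yields a = 1, b = 2, c = 1, d = -6, e = -2.
So f(n) = n⁴ + 2n³ + n² - 6n - 2.
The leading coefficient is 1.

1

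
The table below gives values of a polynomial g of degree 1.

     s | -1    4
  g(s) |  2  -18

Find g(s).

g(s) = -4s - 2

Using the Lagrange interpolation formula with nodes -1, 4:
  L_0(s) = (s - 4) / -5
  L_1(s) = (s + 1) / 5
Then g(s) = 2·L_0(s) - 18·L_1(s).
Expanding and collecting terms gives g(s) = -4s - 2.
Check: g(4) = -18. ✓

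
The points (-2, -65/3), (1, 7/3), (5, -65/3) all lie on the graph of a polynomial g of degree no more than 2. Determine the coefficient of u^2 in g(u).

Write g(u) = au^2 + bu + c. Substituting each data point gives a linear system:
  4a - 2b + c = -65/3
  a + b + c = 7/3
  25a + 5b + c = -65/3
Solving the system yields a = -2, b = 6, c = -5/3.
So g(u) = -2u² + 6u - 5/3.
The leading coefficient is -2.

-2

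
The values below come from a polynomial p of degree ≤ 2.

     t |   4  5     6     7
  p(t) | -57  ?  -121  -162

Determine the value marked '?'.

-86

On equispaced nodes a degree-2 polynomial has vanishing third forward difference, so
  - p(4) + 3·p(5) - 3·p(6) + p(7) = 0.
Substituting the known values and solving for p(5):
  3·p(5) = -258
  p(5) = -86.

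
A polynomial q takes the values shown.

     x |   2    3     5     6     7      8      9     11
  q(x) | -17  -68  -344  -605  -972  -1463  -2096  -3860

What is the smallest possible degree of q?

3

Divided differences on the nodes 2, 3, 5, 6, 7, 8, 9, 11:
  order 0: -17  -68  -344  -605  -972  -1463  -2096  -3860
  order 1: -51  -138  -261  -367  -491  -633  -882
  order 2: -29  -41  -53  -62  -71  -83
  order 3: -3  -3  -3  -3  -3
  order 4: 0  0  0  0
  order 5: 0  0  0
  order 6: 0  0
  order 7: 0
The order-3 divided differences are all -3 (nonzero) and every higher order vanishes, so the data lies on a polynomial of degree exactly 3.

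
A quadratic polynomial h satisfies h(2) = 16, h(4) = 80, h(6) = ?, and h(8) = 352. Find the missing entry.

192

The 3 known points determine the degree-2 polynomial uniquely.
Write h(t) = at^2 + bt + c. Substituting each data point gives a linear system:
  4a + 2b + c = 16
  16a + 4b + c = 80
  64a + 8b + c = 352
Solving the system yields a = 6, b = -4, c = 0.
So h(t) = 6t^2 - 4t.
Then h(6) = 192.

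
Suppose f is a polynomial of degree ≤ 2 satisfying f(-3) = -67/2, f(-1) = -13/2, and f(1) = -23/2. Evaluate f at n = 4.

Write f(n) = an^2 + bn + c. Substituting each data point gives a linear system:
  9a - 3b + c = -67/2
  a - b + c = -13/2
  a + b + c = -23/2
Solving the system yields a = -4, b = -5/2, c = -5.
So f(n) = -4n^2 - (5/2)n - 5.
Then f(4) = -79.

-79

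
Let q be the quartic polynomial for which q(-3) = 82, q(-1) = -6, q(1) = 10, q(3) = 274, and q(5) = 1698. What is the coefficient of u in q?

5

Write q(u) = au^4 + bu^3 + cu^2 + du + e. Substituting each data point gives a linear system:
  81a - 27b + 9c - 3d + e = 82
  a - b + c - d + e = -6
  a + b + c + d + e = 10
  81a + 27b + 9c + 3d + e = 274
  625a + 125b + 25c + 5d + e = 1698
Solving the system yields a = 2, b = 3, c = 2, d = 5, e = -2.
So q(u) = 2u⁴ + 3u³ + 2u² + 5u - 2.
The coefficient of u is 5.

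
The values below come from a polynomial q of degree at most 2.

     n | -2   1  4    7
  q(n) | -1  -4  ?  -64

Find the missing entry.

On equispaced nodes a degree-2 polynomial has vanishing third forward difference, so
  - q(-2) + 3·q(1) - 3·q(4) + q(7) = 0.
Substituting the known values and solving for q(4):
  -3·q(4) = 75
  q(4) = -25.

-25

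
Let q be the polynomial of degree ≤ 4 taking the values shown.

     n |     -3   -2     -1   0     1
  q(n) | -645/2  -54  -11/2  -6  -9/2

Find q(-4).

-1102

Write q(n) = an^4 + bn^3 + cn^2 + dn + e. Substituting each data point gives a linear system:
  81a - 27b + 9c - 3d + e = -645/2
  16a - 8b + 4c - 2d + e = -54
  a - b + c - d + e = -11/2
  e = -6
  a + b + c + d + e = -9/2
Solving the system yields a = -5, b = -3/2, c = 6, d = 2, e = -6.
So q(n) = -5n^4 - (3/2)n^3 + 6n^2 + 2n - 6.
Then q(-4) = -1102.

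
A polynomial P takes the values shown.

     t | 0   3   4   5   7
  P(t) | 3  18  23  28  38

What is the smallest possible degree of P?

Divided differences on the nodes 0, 3, 4, 5, 7:
  order 0: 3  18  23  28  38
  order 1: 5  5  5  5
  order 2: 0  0  0
  order 3: 0  0
  order 4: 0
The order-1 divided differences are all 5 (nonzero) and every higher order vanishes, so the data lies on a polynomial of degree exactly 1.

1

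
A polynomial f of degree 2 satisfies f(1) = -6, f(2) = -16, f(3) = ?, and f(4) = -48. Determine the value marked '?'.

-30

On equispaced nodes a degree-2 polynomial has vanishing third forward difference, so
  - f(1) + 3·f(2) - 3·f(3) + f(4) = 0.
Substituting the known values and solving for f(3):
  -3·f(3) = 90
  f(3) = -30.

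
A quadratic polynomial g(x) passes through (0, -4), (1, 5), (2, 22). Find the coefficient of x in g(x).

Write g(x) = ax^2 + bx + c. Substituting each data point gives a linear system:
  c = -4
  a + b + c = 5
  4a + 2b + c = 22
Solving the system yields a = 4, b = 5, c = -4.
So g(x) = 4x^2 + 5x - 4.
The coefficient of x is 5.

5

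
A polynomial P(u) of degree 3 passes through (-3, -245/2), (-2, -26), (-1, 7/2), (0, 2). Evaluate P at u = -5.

Forward differences of the values at u = -3, -2, -1, 0:
  P  : -245/2  -26  7/2  2
  Δ  : 193/2  59/2  -3/2
  Δ^2: -67  -31
  Δ^3: 36
The third differences are constant, confirming degree 3.
Interpolating (Newton forward form) and evaluating at u = -5 gives P(-5) = -1321/2.

-1321/2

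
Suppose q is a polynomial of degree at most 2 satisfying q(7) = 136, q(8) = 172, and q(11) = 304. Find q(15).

Using the Lagrange interpolation formula with nodes 7, 8, 11:
  L_0(t) = (t - 8)(t - 11) / 4
  L_1(t) = (t - 7)(t - 11) / -3
  L_2(t) = (t - 7)(t - 8) / 12
Then q(t) = 136·L_0(t) + 172·L_1(t) + 304·L_2(t).
Expanding and collecting terms gives q(t) = 2t^2 + 6t - 4.
Evaluating at t = 15: q(15) = 536.

536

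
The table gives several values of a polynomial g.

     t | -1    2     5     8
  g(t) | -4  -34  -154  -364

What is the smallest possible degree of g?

Forward differences of the values at t = -1, 2, 5, 8:
  g  : -4  -34  -154  -364
  Δ  : -30  -120  -210
  Δ^2: -90  -90
  Δ^3: 0
The second differences are constant (-90) and nonzero, while all higher differences vanish, so the minimal degree is 2.

2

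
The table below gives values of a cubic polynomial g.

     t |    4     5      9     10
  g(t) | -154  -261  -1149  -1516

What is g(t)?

g(t) = -t^3 - 5t^2 - t - 6

Using the Lagrange interpolation formula with nodes 4, 5, 9, 10:
  L_0(t) = (t - 5)(t - 9)(t - 10) / -30
  L_1(t) = (t - 4)(t - 9)(t - 10) / 20
  L_2(t) = (t - 4)(t - 5)(t - 10) / -20
  L_3(t) = (t - 4)(t - 5)(t - 9) / 30
Then g(t) = -154·L_0(t) - 261·L_1(t) - 1149·L_2(t) - 1516·L_3(t).
Expanding and collecting terms gives g(t) = -t³ - 5t² - t - 6.
Check: g(10) = -1516. ✓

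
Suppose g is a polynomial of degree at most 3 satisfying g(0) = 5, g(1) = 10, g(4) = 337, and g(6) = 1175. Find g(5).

670

Using the Lagrange interpolation formula with nodes 0, 1, 4, 6:
  L_0(s) = (s - 1)(s - 4)(s - 6) / -24
  L_1(s) = s(s - 4)(s - 6) / 15
  L_2(s) = s(s - 1)(s - 6) / -24
  L_3(s) = s(s - 1)(s - 4) / 60
Then g(s) = 5·L_0(s) + 10·L_1(s) + 337·L_2(s) + 1175·L_3(s).
Expanding and collecting terms gives g(s) = 6s^3 - 4s^2 + 3s + 5.
Evaluating at s = 5: g(5) = 670.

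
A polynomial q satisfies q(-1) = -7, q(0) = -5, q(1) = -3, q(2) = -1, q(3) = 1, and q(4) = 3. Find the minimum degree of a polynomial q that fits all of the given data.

Forward differences of the values at s = -1, 0, 1, 2, 3, 4:
  q  : -7  -5  -3  -1  1  3
  Δ  : 2  2  2  2  2
  Δ^2: 0  0  0  0
  Δ^3: 0  0  0
  Δ^4: 0  0
  Δ^5: 0
The first differences are constant (2) and nonzero, while all higher differences vanish, so the minimal degree is 1.

1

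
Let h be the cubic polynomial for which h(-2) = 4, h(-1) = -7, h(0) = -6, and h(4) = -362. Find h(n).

Write h(n) = an^3 + bn^2 + cn + d. Substituting each data point gives a linear system:
  -8a + 4b - 2c + d = 4
  -a + b - c + d = -7
  d = -6
  64a + 16b + 4c + d = -362
Solving the system yields a = -4, b = -6, c = -1, d = -6.
So h(n) = -4n^3 - 6n^2 - n - 6.
Check: h(-1) = -7. ✓

h(n) = -4n^3 - 6n^2 - n - 6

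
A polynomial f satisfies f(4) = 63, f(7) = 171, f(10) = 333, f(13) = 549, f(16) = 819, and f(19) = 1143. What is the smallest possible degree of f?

2

Forward differences of the values at t = 4, 7, 10, 13, 16, 19:
  f  : 63  171  333  549  819  1143
  Δ  : 108  162  216  270  324
  Δ^2: 54  54  54  54
  Δ^3: 0  0  0
  Δ^4: 0  0
  Δ^5: 0
The second differences are constant (54) and nonzero, while all higher differences vanish, so the minimal degree is 2.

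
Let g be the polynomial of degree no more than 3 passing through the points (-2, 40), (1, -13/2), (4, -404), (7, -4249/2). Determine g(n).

g(n) = -6n^3 - (3/2)n^2 + n

Using the Lagrange interpolation formula with nodes -2, 1, 4, 7:
  L_0(n) = (n - 1)(n - 4)(n - 7) / -162
  L_1(n) = (n + 2)(n - 4)(n - 7) / 54
  L_2(n) = (n + 2)(n - 1)(n - 7) / -54
  L_3(n) = (n + 2)(n - 1)(n - 4) / 162
Then g(n) = 40·L_0(n) - 13/2·L_1(n) - 404·L_2(n) - 4249/2·L_3(n).
Expanding and collecting terms gives g(n) = -6n^3 - (3/2)n^2 + n.
Check: g(7) = -4249/2. ✓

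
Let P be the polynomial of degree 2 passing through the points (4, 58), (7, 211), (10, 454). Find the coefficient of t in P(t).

-4

Write P(t) = at^2 + bt + c. Substituting each data point gives a linear system:
  16a + 4b + c = 58
  49a + 7b + c = 211
  100a + 10b + c = 454
Solving the system yields a = 5, b = -4, c = -6.
So P(t) = 5t^2 - 4t - 6.
The coefficient of t is -4.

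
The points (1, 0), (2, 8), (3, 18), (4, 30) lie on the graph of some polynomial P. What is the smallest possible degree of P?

Forward differences of the values at t = 1, 2, 3, 4:
  P  : 0  8  18  30
  Δ  : 8  10  12
  Δ^2: 2  2
  Δ^3: 0
The second differences are constant (2) and nonzero, while all higher differences vanish, so the minimal degree is 2.

2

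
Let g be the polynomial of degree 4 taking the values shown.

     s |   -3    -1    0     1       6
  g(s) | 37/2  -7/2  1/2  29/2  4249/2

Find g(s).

Using the Lagrange interpolation formula with nodes -3, -1, 0, 1, 6:
  L_0(s) = (s + 1)s(s - 1)(s - 6) / 216
  L_1(s) = (s + 3)s(s - 1)(s - 6) / -28
  L_2(s) = (s + 3)(s + 1)(s - 1)(s - 6) / 18
  L_3(s) = (s + 3)(s + 1)s(s - 6) / -40
  L_4(s) = (s + 3)(s + 1)s(s - 1) / 1890
Then g(s) = 37/2·L_0(s) - 7/2·L_1(s) + 1/2·L_2(s) + 29/2·L_3(s) + 4249/2·L_4(s).
Expanding and collecting terms gives g(s) = s^4 + 3s^3 + 4s^2 + 6s + 1/2.
Check: g(1) = 29/2. ✓

g(s) = s^4 + 3s^3 + 4s^2 + 6s + 1/2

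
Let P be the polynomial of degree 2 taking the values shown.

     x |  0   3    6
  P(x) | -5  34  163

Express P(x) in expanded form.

P(x) = 5x^2 - 2x - 5

Write P(x) = ax^2 + bx + c. Substituting each data point gives a linear system:
  c = -5
  9a + 3b + c = 34
  36a + 6b + c = 163
Solving the system yields a = 5, b = -2, c = -5.
So P(x) = 5x² - 2x - 5.
Check: P(6) = 163. ✓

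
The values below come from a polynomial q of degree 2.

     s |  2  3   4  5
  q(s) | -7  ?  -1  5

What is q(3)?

-5

The 3 known points determine the degree-2 polynomial uniquely.
Write q(s) = as^2 + bs + c. Substituting each data point gives a linear system:
  4a + 2b + c = -7
  16a + 4b + c = -1
  25a + 5b + c = 5
Solving the system yields a = 1, b = -3, c = -5.
So q(s) = s² - 3s - 5.
Then q(3) = -5.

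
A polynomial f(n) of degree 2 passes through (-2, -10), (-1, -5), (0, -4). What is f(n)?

f(n) = -2n^2 - n - 4

Write f(n) = an^2 + bn + c. Substituting each data point gives a linear system:
  4a - 2b + c = -10
  a - b + c = -5
  c = -4
Solving the system yields a = -2, b = -1, c = -4.
So f(n) = -2n^2 - n - 4.
Check: f(-1) = -5. ✓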